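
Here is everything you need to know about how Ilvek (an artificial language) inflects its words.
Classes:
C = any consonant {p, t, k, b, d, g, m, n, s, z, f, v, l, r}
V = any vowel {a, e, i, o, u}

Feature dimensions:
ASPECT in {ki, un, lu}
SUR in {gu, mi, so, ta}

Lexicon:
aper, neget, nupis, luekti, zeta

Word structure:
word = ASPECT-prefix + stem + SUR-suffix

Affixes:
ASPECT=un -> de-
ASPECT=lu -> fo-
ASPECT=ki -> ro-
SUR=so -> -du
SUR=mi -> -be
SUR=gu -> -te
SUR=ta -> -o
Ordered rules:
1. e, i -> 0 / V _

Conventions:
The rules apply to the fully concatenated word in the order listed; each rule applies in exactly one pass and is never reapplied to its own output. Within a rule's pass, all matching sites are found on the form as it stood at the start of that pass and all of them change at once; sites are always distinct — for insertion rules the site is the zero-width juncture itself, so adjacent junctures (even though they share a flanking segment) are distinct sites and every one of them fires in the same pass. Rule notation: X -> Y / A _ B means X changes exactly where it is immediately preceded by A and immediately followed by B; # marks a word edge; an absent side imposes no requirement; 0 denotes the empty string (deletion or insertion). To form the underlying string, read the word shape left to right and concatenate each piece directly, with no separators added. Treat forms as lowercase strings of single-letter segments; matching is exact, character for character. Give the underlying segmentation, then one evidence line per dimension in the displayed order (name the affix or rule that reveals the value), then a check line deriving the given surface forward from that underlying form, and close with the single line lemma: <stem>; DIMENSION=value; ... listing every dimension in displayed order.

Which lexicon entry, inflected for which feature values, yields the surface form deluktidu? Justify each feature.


underlying: de-luekti-du
ASPECT=un - signalled by the affix de-
SUR=so - signalled by the affix -du
check: deluektidu -> deluktidu
lemma: luekti; ASPECT=un; SUR=so


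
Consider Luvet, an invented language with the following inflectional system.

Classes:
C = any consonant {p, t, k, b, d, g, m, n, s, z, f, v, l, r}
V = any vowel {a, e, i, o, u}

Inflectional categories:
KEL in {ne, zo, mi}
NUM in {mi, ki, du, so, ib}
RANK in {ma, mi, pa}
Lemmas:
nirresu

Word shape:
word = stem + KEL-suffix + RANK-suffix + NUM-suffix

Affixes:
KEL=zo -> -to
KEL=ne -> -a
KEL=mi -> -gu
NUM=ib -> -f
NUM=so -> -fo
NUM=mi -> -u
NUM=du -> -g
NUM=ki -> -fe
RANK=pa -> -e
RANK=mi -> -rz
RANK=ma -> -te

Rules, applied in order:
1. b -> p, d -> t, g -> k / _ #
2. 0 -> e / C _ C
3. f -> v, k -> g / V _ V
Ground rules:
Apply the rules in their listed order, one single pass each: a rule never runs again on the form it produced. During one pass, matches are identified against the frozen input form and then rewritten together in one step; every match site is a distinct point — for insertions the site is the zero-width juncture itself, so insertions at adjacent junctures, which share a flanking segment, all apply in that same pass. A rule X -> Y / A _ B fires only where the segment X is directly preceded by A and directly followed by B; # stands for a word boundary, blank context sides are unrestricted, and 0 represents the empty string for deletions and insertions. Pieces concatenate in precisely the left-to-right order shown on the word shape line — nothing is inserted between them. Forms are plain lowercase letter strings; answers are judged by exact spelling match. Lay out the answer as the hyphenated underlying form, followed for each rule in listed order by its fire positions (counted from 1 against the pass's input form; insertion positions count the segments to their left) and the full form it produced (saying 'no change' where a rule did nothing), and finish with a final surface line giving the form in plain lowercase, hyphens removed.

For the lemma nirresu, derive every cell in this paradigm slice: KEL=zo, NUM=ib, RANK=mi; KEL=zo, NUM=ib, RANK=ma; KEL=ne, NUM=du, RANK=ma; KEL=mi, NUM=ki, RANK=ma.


cell KEL=zo, NUM=ib, RANK=mi:
underlying: nirresu-to-rz-f
1. b -> p, d -> t, g -> k / _ #: no change
2. 0 -> e / C _ C: inserts after position(s) 3, 10, 11: nireresutorezef
3. f -> v, k -> g / V _ V: no change
surface: nireresutorezef

cell KEL=zo, NUM=ib, RANK=ma:
underlying: nirresu-to-te-f
1. b -> p, d -> t, g -> k / _ #: no change
2. 0 -> e / C _ C: inserts after position(s) 3: nireresutotef
3. f -> v, k -> g / V _ V: no change
surface: nireresutotef

cell KEL=ne, NUM=du, RANK=ma:
underlying: nirresu-a-te-g
1. b -> p, d -> t, g -> k / _ #: fires at position(s) 11: nirresuatek
2. 0 -> e / C _ C: inserts after position(s) 3: nireresuatek
3. f -> v, k -> g / V _ V: no change
surface: nireresuatek

cell KEL=mi, NUM=ki, RANK=ma:
underlying: nirresu-gu-te-fe
1. b -> p, d -> t, g -> k / _ #: no change
2. 0 -> e / C _ C: inserts after position(s) 3: nireresugutefe
3. f -> v, k -> g / V _ V: fires at position(s) 13: nireresuguteve
surface: nireresuguteve


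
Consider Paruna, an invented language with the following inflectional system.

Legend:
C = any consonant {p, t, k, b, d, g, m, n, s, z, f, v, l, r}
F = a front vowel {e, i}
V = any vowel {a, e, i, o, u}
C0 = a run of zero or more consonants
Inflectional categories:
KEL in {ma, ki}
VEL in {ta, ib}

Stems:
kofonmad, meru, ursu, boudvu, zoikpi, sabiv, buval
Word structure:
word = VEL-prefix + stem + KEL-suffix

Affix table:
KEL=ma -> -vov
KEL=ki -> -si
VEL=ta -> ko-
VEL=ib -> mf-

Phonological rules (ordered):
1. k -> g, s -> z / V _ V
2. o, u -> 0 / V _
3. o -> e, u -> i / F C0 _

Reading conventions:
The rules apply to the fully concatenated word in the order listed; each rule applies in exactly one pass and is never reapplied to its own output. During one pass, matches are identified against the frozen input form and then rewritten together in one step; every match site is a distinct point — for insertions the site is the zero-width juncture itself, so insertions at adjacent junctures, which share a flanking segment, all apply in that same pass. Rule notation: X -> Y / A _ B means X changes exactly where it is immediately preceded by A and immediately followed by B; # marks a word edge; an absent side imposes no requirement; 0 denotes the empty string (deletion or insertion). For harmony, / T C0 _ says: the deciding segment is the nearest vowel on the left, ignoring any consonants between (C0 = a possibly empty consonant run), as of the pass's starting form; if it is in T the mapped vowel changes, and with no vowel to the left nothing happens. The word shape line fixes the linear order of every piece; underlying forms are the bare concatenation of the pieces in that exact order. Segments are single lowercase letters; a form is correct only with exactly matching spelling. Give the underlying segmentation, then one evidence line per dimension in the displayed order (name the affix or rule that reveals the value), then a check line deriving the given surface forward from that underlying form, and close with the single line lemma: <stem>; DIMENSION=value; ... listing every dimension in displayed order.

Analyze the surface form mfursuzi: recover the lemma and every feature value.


underlying: mf-ursu-si
KEL=ki - signalled by the affix -si
VEL=ib - signalled by the affix mf-
check: mfursusi -> mfursuzi -> mfursuzi -> mfursuzi
lemma: ursu; KEL=ki; VEL=ib


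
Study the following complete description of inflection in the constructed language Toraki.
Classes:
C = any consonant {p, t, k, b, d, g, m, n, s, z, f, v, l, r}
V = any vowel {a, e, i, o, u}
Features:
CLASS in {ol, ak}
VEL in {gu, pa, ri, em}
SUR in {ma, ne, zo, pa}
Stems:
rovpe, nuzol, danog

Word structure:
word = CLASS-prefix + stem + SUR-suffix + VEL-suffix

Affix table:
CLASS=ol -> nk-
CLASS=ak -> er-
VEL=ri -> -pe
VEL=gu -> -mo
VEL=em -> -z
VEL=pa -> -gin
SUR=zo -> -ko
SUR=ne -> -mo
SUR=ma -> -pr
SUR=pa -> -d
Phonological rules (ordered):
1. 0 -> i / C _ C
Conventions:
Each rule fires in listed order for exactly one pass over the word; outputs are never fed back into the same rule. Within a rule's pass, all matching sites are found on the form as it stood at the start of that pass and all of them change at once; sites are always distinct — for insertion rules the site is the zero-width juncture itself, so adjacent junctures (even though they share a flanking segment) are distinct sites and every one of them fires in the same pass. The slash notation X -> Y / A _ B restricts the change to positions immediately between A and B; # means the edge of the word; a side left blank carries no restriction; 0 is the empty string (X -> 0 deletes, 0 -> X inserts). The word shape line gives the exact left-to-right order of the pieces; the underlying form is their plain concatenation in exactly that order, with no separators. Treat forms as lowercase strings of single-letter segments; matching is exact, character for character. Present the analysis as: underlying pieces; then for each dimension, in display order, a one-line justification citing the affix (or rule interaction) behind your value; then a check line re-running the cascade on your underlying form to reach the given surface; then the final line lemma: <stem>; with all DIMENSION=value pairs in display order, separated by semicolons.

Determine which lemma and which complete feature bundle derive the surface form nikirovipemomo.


underlying: nk-rovpe-mo-mo
CLASS=ol - signalled by the affix nk-
VEL=gu - signalled by the affix -mo
SUR=ne - signalled by the affix -mo
check: nkrovpemomo -> nikirovipemomo
lemma: rovpe; CLASS=ol; VEL=gu; SUR=ne


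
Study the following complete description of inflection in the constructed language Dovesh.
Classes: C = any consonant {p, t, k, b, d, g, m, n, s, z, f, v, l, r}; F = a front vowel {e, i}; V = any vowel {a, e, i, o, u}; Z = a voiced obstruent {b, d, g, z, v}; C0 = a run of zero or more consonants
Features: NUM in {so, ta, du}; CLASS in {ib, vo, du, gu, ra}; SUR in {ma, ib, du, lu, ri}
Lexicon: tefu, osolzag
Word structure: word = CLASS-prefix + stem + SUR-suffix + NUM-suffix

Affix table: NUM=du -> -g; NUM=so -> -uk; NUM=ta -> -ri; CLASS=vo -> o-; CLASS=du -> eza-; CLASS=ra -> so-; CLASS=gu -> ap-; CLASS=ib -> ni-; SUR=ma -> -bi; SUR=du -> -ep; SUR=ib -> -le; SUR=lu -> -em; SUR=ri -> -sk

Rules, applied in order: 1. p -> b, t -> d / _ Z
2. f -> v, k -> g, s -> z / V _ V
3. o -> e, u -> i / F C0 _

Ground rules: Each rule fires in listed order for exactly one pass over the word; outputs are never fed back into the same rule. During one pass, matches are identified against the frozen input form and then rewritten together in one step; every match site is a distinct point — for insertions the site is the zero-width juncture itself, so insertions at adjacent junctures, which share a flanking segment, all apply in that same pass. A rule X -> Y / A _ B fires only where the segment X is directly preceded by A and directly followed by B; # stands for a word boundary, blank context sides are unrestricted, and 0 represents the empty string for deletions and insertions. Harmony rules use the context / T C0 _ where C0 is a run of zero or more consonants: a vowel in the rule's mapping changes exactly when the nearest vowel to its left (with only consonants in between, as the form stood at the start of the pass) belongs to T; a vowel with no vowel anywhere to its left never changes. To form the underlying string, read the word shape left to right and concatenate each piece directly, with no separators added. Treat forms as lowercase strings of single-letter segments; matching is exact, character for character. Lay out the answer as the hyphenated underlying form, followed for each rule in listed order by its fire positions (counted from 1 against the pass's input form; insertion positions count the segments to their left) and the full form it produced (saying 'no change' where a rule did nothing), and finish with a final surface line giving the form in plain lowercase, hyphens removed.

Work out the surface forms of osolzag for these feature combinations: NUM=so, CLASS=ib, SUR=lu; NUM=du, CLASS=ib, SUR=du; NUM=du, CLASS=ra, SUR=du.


cell NUM=so, CLASS=ib, SUR=lu:
underlying: ni-osolzag-em-uk
1. p -> b, t -> d / _ Z: no change
2. f -> v, k -> g, s -> z / V _ V: fires at position(s) 4: niozolzagemuk
3. o -> e, u -> i / F C0 _: fires at position(s) 3, 12: niezolzagemik
surface: niezolzagemik

cell NUM=du, CLASS=ib, SUR=du:
underlying: ni-osolzag-ep-g
1. p -> b, t -> d / _ Z: fires at position(s) 11: niosolzagebg
2. f -> v, k -> g, s -> z / V _ V: fires at position(s) 4: niozolzagebg
3. o -> e, u -> i / F C0 _: fires at position(s) 3: niezolzagebg
surface: niezolzagebg

cell NUM=du, CLASS=ra, SUR=du:
underlying: so-osolzag-ep-g
1. p -> b, t -> d / _ Z: fires at position(s) 11: soosolzagebg
2. f -> v, k -> g, s -> z / V _ V: fires at position(s) 4: soozolzagebg
3. o -> e, u -> i / F C0 _: no change
surface: soozolzagebg


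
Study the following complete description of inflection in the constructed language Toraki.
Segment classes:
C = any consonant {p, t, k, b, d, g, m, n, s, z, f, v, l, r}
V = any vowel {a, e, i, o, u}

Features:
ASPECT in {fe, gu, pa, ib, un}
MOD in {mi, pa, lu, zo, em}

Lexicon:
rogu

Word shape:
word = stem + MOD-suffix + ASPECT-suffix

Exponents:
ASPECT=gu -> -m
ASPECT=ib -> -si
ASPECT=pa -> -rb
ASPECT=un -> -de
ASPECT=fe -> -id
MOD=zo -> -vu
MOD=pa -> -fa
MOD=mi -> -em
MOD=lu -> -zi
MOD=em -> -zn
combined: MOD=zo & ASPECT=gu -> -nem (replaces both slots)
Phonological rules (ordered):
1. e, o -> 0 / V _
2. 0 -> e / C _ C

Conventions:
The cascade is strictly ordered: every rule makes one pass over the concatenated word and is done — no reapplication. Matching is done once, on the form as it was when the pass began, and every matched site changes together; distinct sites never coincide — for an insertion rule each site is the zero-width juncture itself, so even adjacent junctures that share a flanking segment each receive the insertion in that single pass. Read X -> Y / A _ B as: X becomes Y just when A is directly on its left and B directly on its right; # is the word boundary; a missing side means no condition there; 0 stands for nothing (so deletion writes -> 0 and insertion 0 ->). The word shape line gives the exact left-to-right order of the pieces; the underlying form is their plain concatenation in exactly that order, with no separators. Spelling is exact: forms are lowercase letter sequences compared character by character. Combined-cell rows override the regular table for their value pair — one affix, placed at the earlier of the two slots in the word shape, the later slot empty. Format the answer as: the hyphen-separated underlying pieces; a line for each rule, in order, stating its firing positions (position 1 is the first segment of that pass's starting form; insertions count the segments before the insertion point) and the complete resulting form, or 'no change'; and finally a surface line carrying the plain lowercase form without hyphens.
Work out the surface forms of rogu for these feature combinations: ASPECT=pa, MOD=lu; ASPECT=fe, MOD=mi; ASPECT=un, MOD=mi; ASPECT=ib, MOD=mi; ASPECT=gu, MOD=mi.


cell ASPECT=pa, MOD=lu:
underlying: rogu-zi-rb
1. e, o -> 0 / V _: no change
2. 0 -> e / C _ C: inserts after position(s) 7: roguzireb
surface: roguzireb

cell ASPECT=fe, MOD=mi:
underlying: rogu-em-id
1. e, o -> 0 / V _: fires at position(s) 5: rogumid
2. 0 -> e / C _ C: no change
surface: rogumid

cell ASPECT=un, MOD=mi:
underlying: rogu-em-de
1. e, o -> 0 / V _: fires at position(s) 5: rogumde
2. 0 -> e / C _ C: inserts after position(s) 5: rogumede
surface: rogumede

cell ASPECT=ib, MOD=mi:
underlying: rogu-em-si
1. e, o -> 0 / V _: fires at position(s) 5: rogumsi
2. 0 -> e / C _ C: inserts after position(s) 5: rogumesi
surface: rogumesi

cell ASPECT=gu, MOD=mi:
underlying: rogu-em-m
1. e, o -> 0 / V _: fires at position(s) 5: rogumm
2. 0 -> e / C _ C: inserts after position(s) 5: rogumem
surface: rogumem


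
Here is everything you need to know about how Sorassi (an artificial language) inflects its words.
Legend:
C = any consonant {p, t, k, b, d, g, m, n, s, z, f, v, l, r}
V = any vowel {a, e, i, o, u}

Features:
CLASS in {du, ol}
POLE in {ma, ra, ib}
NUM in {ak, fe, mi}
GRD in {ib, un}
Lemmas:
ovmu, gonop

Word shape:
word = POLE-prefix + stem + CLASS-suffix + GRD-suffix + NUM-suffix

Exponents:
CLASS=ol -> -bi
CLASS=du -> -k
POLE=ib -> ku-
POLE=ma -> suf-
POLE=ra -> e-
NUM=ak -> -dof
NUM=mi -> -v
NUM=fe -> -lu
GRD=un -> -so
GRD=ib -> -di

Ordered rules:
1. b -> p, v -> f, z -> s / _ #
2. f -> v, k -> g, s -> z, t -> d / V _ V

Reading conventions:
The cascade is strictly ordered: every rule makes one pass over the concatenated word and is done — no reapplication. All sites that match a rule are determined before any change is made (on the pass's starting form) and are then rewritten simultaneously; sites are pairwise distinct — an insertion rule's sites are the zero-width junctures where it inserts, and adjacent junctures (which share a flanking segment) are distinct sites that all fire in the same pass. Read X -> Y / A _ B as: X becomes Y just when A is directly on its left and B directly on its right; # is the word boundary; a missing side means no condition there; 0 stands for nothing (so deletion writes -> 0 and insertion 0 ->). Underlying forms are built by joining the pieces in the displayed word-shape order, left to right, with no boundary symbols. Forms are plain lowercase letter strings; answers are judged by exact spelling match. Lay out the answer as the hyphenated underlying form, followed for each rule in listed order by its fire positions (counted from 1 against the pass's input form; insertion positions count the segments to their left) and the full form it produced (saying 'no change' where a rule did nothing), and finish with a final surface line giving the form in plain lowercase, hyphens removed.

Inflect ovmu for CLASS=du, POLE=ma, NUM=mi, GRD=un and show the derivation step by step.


underlying: suf-ovmu-k-so-v
1. b -> p, v -> f, z -> s / _ #: fires at position(s) 11: sufovmuksof
2. f -> v, k -> g, s -> z, t -> d / V _ V: fires at position(s) 3: suvovmuksof
surface: suvovmuksof


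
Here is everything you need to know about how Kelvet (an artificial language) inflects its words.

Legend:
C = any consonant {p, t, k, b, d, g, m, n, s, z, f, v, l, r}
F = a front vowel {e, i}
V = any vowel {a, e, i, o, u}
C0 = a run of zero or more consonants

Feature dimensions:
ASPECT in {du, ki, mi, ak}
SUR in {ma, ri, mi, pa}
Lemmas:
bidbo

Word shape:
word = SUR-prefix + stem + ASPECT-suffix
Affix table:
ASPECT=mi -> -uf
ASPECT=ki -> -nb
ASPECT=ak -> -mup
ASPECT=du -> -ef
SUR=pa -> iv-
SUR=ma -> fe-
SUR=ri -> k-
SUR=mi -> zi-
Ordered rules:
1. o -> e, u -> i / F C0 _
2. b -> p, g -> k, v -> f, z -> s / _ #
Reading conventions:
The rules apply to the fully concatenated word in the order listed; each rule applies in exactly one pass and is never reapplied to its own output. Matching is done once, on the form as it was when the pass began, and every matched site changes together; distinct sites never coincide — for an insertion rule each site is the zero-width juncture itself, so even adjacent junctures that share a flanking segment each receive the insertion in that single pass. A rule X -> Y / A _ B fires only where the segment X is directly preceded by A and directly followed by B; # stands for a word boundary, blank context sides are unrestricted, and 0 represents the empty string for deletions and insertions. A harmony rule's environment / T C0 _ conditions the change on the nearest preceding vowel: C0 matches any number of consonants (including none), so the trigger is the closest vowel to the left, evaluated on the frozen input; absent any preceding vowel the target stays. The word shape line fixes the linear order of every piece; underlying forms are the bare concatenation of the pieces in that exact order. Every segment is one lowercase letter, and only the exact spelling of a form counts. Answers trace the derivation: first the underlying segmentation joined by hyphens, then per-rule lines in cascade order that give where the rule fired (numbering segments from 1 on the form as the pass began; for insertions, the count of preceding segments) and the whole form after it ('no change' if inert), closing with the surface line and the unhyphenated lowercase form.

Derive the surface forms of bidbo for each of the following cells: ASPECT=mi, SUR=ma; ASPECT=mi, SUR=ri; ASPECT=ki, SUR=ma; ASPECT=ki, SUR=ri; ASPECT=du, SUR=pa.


cell ASPECT=mi, SUR=ma:
underlying: fe-bidbo-uf
1. o -> e, u -> i / F C0 _: fires at position(s) 7: febidbeuf
2. b -> p, g -> k, v -> f, z -> s / _ #: no change
surface: febidbeuf

cell ASPECT=mi, SUR=ri:
underlying: k-bidbo-uf
1. o -> e, u -> i / F C0 _: fires at position(s) 6: kbidbeuf
2. b -> p, g -> k, v -> f, z -> s / _ #: no change
surface: kbidbeuf

cell ASPECT=ki, SUR=ma:
underlying: fe-bidbo-nb
1. o -> e, u -> i / F C0 _: fires at position(s) 7: febidbenb
2. b -> p, g -> k, v -> f, z -> s / _ #: fires at position(s) 9: febidbenp
surface: febidbenp

cell ASPECT=ki, SUR=ri:
underlying: k-bidbo-nb
1. o -> e, u -> i / F C0 _: fires at position(s) 6: kbidbenb
2. b -> p, g -> k, v -> f, z -> s / _ #: fires at position(s) 8: kbidbenp
surface: kbidbenp

cell ASPECT=du, SUR=pa:
underlying: iv-bidbo-ef
1. o -> e, u -> i / F C0 _: fires at position(s) 7: ivbidbeef
2. b -> p, g -> k, v -> f, z -> s / _ #: no change
surface: ivbidbeef


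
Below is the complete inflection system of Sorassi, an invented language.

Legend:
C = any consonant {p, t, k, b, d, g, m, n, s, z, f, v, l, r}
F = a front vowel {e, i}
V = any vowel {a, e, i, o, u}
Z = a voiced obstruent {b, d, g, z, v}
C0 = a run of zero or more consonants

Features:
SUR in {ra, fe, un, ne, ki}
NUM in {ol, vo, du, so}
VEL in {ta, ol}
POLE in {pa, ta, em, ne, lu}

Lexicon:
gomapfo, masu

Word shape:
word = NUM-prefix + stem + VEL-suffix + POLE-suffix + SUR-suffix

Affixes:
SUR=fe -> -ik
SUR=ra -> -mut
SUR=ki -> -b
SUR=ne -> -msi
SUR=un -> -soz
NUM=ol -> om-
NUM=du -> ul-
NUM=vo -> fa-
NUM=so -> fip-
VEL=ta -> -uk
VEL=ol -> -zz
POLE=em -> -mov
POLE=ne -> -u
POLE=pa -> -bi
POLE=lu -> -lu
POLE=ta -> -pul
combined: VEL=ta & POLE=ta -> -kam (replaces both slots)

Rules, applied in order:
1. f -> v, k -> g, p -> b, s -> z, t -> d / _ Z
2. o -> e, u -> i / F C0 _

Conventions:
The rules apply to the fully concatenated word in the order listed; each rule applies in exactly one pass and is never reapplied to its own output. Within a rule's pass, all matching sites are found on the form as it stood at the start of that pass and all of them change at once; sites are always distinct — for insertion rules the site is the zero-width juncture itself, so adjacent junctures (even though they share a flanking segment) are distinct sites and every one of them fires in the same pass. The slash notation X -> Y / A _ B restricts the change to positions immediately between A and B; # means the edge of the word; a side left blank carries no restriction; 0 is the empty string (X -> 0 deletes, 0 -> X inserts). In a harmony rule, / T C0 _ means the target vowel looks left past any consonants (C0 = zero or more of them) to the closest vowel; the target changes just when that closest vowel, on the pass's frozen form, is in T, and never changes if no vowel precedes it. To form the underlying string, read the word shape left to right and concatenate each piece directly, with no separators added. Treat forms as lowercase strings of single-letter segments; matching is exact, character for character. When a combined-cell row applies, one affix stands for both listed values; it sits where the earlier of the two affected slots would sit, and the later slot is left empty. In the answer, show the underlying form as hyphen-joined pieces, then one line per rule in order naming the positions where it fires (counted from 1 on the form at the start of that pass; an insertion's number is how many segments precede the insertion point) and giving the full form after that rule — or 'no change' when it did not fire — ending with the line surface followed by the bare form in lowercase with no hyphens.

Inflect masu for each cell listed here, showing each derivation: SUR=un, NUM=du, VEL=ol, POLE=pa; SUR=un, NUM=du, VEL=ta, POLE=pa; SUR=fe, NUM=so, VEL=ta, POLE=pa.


cell SUR=un, NUM=du, VEL=ol, POLE=pa:
underlying: ul-masu-zz-bi-soz
1. f -> v, k -> g, p -> b, s -> z, t -> d / _ Z: no change
2. o -> e, u -> i / F C0 _: fires at position(s) 12: ulmasuzzbisez
surface: ulmasuzzbisez

cell SUR=un, NUM=du, VEL=ta, POLE=pa:
underlying: ul-masu-uk-bi-soz
1. f -> v, k -> g, p -> b, s -> z, t -> d / _ Z: fires at position(s) 8: ulmasuugbisoz
2. o -> e, u -> i / F C0 _: fires at position(s) 12: ulmasuugbisez
surface: ulmasuugbisez

cell SUR=fe, NUM=so, VEL=ta, POLE=pa:
underlying: fip-masu-uk-bi-ik
1. f -> v, k -> g, p -> b, s -> z, t -> d / _ Z: fires at position(s) 9: fipmasuugbiik
2. o -> e, u -> i / F C0 _: no change
surface: fipmasuugbiik


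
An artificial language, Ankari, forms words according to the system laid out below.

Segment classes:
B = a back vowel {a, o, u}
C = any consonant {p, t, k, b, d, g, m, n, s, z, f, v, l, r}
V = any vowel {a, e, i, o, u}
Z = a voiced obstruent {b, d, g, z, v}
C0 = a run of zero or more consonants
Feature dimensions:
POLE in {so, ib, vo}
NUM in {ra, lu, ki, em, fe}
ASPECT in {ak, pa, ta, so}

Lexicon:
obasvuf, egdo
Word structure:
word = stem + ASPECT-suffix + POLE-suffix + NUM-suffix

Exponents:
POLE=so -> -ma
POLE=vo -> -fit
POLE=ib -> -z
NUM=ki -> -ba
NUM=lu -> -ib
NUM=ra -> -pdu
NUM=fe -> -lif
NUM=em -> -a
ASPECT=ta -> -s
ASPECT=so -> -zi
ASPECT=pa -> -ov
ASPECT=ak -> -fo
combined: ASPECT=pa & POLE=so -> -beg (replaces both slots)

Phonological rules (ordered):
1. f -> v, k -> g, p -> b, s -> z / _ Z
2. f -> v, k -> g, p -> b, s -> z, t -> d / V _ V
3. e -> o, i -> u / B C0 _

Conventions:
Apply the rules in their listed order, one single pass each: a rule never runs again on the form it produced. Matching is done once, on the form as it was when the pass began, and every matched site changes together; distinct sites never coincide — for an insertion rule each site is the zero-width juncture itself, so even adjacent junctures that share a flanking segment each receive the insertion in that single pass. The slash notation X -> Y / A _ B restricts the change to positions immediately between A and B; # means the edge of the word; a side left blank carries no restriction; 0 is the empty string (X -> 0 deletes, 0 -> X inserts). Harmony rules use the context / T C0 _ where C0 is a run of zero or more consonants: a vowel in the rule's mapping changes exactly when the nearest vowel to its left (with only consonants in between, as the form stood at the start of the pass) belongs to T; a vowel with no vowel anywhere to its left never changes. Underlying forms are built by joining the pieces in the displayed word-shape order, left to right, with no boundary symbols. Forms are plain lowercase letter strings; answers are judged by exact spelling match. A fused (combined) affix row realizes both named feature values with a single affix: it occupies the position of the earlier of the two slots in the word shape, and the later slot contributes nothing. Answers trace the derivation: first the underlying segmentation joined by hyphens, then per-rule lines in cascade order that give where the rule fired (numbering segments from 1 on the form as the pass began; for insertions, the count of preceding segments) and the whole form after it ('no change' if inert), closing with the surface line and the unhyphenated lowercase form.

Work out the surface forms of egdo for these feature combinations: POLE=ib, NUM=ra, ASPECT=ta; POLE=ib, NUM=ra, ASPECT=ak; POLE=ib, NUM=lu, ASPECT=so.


cell POLE=ib, NUM=ra, ASPECT=ta:
underlying: egdo-s-z-pdu
1. f -> v, k -> g, p -> b, s -> z / _ Z: fires at position(s) 5, 7: egdozzbdu
2. f -> v, k -> g, p -> b, s -> z, t -> d / V _ V: no change
3. e -> o, i -> u / B C0 _: no change
surface: egdozzbdu

cell POLE=ib, NUM=ra, ASPECT=ak:
underlying: egdo-fo-z-pdu
1. f -> v, k -> g, p -> b, s -> z / _ Z: fires at position(s) 8: egdofozbdu
2. f -> v, k -> g, p -> b, s -> z, t -> d / V _ V: fires at position(s) 5: egdovozbdu
3. e -> o, i -> u / B C0 _: no change
surface: egdovozbdu

cell POLE=ib, NUM=lu, ASPECT=so:
underlying: egdo-zi-z-ib
1. f -> v, k -> g, p -> b, s -> z / _ Z: no change
2. f -> v, k -> g, p -> b, s -> z, t -> d / V _ V: no change
3. e -> o, i -> u / B C0 _: fires at position(s) 6: egdozuzib
surface: egdozuzib


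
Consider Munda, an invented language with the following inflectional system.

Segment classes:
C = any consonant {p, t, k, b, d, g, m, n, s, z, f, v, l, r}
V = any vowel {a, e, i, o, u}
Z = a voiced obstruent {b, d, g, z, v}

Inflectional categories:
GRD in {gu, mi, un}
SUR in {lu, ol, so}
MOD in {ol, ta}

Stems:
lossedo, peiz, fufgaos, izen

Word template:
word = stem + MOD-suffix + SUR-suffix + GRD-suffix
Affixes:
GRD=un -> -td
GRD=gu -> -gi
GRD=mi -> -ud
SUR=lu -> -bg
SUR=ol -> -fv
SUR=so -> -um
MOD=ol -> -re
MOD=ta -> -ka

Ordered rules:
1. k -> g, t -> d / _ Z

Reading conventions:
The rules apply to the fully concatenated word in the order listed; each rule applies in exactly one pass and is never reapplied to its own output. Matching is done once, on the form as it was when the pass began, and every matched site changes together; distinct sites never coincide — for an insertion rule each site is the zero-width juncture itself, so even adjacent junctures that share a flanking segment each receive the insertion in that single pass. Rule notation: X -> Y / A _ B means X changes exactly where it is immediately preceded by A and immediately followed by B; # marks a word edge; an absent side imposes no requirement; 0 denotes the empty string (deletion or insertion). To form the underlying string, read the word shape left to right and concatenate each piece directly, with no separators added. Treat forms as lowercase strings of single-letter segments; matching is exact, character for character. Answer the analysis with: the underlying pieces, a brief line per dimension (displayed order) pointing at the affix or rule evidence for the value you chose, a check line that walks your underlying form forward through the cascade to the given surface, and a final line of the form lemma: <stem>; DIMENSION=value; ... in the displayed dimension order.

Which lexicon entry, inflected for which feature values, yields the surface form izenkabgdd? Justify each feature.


underlying: izen-ka-bg-td
GRD=un - signalled by the affix -td
SUR=lu - signalled by the affix -bg
MOD=ta - signalled by the affix -ka
check: izenkabgtd -> izenkabgdd
lemma: izen; GRD=un; SUR=lu; MOD=ta


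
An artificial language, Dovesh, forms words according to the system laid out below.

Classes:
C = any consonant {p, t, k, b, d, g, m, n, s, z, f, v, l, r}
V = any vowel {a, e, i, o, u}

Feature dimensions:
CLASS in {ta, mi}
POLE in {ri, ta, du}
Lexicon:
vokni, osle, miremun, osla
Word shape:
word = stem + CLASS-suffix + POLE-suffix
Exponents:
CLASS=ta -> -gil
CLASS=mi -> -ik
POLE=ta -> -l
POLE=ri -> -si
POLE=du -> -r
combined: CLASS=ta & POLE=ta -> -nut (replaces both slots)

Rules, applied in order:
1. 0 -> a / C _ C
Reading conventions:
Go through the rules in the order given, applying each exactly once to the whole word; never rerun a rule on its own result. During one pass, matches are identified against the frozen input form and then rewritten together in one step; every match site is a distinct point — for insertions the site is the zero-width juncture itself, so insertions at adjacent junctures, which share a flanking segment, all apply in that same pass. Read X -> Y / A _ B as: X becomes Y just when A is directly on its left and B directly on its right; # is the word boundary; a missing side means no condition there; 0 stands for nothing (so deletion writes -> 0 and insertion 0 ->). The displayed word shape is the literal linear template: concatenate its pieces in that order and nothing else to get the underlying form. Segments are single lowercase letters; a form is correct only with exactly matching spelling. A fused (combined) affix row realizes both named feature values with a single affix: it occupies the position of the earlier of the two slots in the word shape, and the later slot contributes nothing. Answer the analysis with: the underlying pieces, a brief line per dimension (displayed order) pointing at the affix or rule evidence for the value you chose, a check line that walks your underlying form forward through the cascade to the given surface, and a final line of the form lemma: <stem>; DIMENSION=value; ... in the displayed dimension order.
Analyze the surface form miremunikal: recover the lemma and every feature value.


underlying: miremun-ik-l
CLASS=mi - signalled by the affix -ik
POLE=ta - signalled by the affix -l
check: miremunikl -> miremunikal
lemma: miremun; CLASS=mi; POLE=ta


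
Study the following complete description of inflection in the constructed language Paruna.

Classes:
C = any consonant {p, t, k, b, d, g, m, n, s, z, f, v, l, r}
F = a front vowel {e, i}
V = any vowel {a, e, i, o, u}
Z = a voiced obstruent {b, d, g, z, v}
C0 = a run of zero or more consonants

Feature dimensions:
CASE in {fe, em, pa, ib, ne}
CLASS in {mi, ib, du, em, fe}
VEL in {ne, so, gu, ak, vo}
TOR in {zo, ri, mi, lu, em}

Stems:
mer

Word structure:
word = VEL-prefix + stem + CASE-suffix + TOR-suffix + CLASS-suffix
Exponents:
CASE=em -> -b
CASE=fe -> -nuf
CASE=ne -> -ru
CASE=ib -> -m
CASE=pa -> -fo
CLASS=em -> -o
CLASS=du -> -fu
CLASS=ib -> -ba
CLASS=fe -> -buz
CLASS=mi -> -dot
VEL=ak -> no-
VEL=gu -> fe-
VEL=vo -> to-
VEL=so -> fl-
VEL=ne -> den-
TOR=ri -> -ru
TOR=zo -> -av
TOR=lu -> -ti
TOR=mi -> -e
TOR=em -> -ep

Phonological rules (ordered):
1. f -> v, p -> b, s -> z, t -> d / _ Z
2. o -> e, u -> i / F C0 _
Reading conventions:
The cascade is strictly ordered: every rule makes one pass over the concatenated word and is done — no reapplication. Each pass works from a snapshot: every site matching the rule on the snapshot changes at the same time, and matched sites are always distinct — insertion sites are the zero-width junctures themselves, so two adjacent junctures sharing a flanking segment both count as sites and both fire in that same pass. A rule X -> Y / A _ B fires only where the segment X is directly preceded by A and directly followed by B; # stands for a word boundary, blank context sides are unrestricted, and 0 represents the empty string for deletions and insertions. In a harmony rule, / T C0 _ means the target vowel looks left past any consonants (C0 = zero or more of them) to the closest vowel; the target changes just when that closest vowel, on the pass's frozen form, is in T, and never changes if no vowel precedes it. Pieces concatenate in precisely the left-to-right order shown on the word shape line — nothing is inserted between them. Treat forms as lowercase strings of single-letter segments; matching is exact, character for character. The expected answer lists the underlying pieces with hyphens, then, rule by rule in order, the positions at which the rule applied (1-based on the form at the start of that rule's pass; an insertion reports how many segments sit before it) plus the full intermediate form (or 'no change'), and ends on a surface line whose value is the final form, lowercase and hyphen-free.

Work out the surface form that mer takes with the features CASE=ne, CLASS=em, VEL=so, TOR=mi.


underlying: fl-mer-ru-e-o
1. f -> v, p -> b, s -> z, t -> d / _ Z: no change
2. o -> e, u -> i / F C0 _: fires at position(s) 7, 9: flmerriee
surface: flmerriee


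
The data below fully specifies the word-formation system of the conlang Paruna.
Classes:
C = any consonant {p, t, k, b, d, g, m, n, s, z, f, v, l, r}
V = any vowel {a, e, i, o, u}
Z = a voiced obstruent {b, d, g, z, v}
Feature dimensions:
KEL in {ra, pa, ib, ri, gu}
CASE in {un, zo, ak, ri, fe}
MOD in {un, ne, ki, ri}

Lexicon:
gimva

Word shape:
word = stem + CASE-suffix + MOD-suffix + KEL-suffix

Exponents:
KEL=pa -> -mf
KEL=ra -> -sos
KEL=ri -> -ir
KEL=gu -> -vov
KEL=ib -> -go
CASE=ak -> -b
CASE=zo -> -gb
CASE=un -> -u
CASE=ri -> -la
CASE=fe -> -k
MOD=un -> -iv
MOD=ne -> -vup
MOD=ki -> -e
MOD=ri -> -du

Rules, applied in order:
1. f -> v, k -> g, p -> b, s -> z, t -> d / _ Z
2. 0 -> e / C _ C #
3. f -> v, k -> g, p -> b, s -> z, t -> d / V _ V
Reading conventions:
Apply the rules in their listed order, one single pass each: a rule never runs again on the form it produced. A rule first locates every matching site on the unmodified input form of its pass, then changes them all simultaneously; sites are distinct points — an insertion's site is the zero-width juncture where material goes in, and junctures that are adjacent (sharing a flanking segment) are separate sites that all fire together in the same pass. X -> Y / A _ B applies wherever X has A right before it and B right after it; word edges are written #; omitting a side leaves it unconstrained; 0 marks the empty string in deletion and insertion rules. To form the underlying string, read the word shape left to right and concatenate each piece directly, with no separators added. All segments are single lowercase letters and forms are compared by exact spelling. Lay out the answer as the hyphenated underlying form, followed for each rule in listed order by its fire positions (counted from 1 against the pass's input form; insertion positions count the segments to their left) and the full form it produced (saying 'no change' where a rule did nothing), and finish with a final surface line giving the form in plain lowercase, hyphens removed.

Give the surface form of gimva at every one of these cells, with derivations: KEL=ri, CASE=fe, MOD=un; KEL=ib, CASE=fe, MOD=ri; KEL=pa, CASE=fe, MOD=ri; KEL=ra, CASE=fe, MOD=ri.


cell KEL=ri, CASE=fe, MOD=un:
underlying: gimva-k-iv-ir
1. f -> v, k -> g, p -> b, s -> z, t -> d / _ Z: no change
2. 0 -> e / C _ C #: no change
3. f -> v, k -> g, p -> b, s -> z, t -> d / V _ V: fires at position(s) 6: gimvagivir
surface: gimvagivir

cell KEL=ib, CASE=fe, MOD=ri:
underlying: gimva-k-du-go
1. f -> v, k -> g, p -> b, s -> z, t -> d / _ Z: fires at position(s) 6: gimvagdugo
2. 0 -> e / C _ C #: no change
3. f -> v, k -> g, p -> b, s -> z, t -> d / V _ V: no change
surface: gimvagdugo

cell KEL=pa, CASE=fe, MOD=ri:
underlying: gimva-k-du-mf
1. f -> v, k -> g, p -> b, s -> z, t -> d / _ Z: fires at position(s) 6: gimvagdumf
2. 0 -> e / C _ C #: inserts after position(s) 9: gimvagdumef
3. f -> v, k -> g, p -> b, s -> z, t -> d / V _ V: no change
surface: gimvagdumef

cell KEL=ra, CASE=fe, MOD=ri:
underlying: gimva-k-du-sos
1. f -> v, k -> g, p -> b, s -> z, t -> d / _ Z: fires at position(s) 6: gimvagdusos
2. 0 -> e / C _ C #: no change
3. f -> v, k -> g, p -> b, s -> z, t -> d / V _ V: fires at position(s) 9: gimvagduzos
surface: gimvagduzos


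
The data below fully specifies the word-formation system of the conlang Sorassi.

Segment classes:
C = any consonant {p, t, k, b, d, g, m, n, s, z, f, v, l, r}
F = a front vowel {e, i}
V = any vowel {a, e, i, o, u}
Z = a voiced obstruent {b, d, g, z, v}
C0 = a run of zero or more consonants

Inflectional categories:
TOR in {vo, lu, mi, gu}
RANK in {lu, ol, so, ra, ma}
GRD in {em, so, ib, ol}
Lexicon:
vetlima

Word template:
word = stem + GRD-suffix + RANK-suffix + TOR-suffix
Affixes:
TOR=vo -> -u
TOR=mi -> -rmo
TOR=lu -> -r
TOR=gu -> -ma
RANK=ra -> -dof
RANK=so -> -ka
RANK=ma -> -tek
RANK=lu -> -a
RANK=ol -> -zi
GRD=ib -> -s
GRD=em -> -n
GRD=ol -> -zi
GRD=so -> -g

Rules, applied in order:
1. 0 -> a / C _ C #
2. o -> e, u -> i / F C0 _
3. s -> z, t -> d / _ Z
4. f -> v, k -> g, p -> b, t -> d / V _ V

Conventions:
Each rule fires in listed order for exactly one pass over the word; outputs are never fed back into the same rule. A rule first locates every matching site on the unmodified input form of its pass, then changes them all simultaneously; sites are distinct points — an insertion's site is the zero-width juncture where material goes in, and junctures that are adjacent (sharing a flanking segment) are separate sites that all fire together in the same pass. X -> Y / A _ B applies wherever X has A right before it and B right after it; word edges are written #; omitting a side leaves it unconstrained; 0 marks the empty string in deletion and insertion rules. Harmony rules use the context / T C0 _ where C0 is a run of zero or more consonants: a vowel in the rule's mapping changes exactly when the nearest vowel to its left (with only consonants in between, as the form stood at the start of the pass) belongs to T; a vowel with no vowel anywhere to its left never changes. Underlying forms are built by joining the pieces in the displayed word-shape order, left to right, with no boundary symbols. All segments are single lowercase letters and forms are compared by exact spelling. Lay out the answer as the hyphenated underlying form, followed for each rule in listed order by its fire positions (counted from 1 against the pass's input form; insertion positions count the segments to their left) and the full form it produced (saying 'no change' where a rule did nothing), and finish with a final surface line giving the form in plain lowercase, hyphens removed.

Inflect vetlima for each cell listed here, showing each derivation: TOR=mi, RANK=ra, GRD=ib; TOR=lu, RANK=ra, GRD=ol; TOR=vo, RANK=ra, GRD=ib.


cell TOR=mi, RANK=ra, GRD=ib:
underlying: vetlima-s-dof-rmo
1. 0 -> a / C _ C #: no change
2. o -> e, u -> i / F C0 _: no change
3. s -> z, t -> d / _ Z: fires at position(s) 8: vetlimazdofrmo
4. f -> v, k -> g, p -> b, t -> d / V _ V: no change
surface: vetlimazdofrmo

cell TOR=lu, RANK=ra, GRD=ol:
underlying: vetlima-zi-dof-r
1. 0 -> a / C _ C #: inserts after position(s) 12: vetlimazidofar
2. o -> e, u -> i / F C0 _: fires at position(s) 11: vetlimazidefar
3. s -> z, t -> d / _ Z: no change
4. f -> v, k -> g, p -> b, t -> d / V _ V: fires at position(s) 12: vetlimazidevar
surface: vetlimazidevar

cell TOR=vo, RANK=ra, GRD=ib:
underlying: vetlima-s-dof-u
1. 0 -> a / C _ C #: no change
2. o -> e, u -> i / F C0 _: no change
3. s -> z, t -> d / _ Z: fires at position(s) 8: vetlimazdofu
4. f -> v, k -> g, p -> b, t -> d / V _ V: fires at position(s) 11: vetlimazdovu
surface: vetlimazdovu
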